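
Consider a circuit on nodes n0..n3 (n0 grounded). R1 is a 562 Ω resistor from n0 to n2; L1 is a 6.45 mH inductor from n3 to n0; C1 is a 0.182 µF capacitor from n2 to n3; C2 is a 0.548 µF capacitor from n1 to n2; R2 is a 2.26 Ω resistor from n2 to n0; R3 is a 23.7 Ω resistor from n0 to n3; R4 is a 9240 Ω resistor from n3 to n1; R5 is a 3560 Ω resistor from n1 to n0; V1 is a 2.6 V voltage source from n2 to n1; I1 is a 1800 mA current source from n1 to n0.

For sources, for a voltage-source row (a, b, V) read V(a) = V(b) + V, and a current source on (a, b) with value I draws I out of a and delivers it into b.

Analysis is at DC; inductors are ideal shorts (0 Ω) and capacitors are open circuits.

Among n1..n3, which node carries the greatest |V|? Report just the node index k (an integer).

Element admittances at DC:
  Y(R1) = 0.001779 S between n0,n2
  L1: short n3↔n0 (DC inductor)
  Y(C1) = 0.000 S between n2,n3
  Y(C2) = 0.000 S between n1,n2
  Y(R2) = 0.4425 S between n2,n0
  Y(R3) = 0.04219 S between n0,n3
  Y(R4) = 0.0001082 S between n3,n1
  Y(R5) = 0.0002809 S between n1,n0
  V1: constraint V(n2)−V(n1) = 2.6
  I1: injects 1.8 A into n0 (from n1)
Assemble and solve the 5×5 MNA system:
  V(n1)=-6.646  V(n2)=-4.046  V(n3)=0.000
  i(L1)=-0.0007193  i(V1)=1.797

1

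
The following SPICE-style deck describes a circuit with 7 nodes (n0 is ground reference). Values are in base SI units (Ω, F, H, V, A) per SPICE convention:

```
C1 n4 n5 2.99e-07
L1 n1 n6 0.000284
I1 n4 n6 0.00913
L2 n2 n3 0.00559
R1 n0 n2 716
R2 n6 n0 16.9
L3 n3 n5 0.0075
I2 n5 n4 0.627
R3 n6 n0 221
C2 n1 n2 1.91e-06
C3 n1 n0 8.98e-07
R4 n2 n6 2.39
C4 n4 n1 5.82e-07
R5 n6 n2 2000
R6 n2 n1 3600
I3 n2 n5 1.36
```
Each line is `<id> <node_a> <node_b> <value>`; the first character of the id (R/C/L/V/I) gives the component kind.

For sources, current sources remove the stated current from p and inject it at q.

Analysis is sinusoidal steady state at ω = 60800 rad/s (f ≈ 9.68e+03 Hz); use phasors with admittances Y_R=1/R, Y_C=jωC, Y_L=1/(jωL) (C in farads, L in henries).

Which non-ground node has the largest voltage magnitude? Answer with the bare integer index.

Element admittances at ω=60800 rad/s:
  Y(C1) = 0.000+0.01818j S between n4,n5
  Y(L1) = 0.000-0.05791j S between n1,n6
  I1: injects 0.00913 A into n6 (from n4)
  Y(L2) = 0.000-0.002942j S between n2,n3
  Y(R1) = 0.001397+0.000j S between n0,n2
  Y(R2) = 0.05917+0.000j S between n6,n0
  Y(L3) = 0.000-0.002193j S between n3,n5
  I2: injects 0.627 A into n4 (from n5)
  Y(R3) = 0.004525+0.000j S between n6,n0
  Y(C2) = 0.000+0.1161j S between n1,n2
  Y(C3) = 0.000+0.05460j S between n1,n0
  Y(R4) = 0.4184+0.000j S between n2,n6
  Y(C4) = 0.000+0.03539j S between n4,n1
  Y(R5) = 0.0005000+0.000j S between n6,n2
  Y(R6) = 0.0002778+0.000j S between n2,n1
  I3: injects 1.36 A into n5 (from n2)
Assemble and solve the 6×6 MNA system:
  V(n1)=-3.829-10.29j  V(n2)=-8.118+4.337j  V(n3)=-6.072-40.08j  V(n4)=-3.659-52.16j  V(n5)=-3.328-99.67j  V(n6)=-8.645+3.187j

5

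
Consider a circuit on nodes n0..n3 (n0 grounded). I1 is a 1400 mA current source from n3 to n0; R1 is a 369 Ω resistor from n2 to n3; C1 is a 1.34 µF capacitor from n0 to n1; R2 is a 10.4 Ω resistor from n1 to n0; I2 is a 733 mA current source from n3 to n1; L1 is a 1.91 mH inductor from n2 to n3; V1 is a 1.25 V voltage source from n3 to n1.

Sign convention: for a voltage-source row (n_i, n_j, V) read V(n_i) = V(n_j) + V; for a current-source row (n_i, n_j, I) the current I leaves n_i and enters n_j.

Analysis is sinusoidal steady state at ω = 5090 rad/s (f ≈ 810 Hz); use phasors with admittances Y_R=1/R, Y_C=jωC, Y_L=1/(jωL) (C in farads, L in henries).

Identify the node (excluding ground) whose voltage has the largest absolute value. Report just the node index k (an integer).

1

Element admittances at ω=5090 rad/s:
  I1: injects 1.4 A into n0 (from n3)
  Y(R1) = 0.002710+0.000j S between n2,n3
  Y(C1) = 0.000+0.006821j S between n0,n1
  Y(R2) = 0.09615+0.000j S between n1,n0
  I2: injects 0.733 A into n1 (from n3)
  Y(L1) = 0.000-0.1029j S between n2,n3
  V1: constraint V(n3)−V(n1) = 1.25
Assemble and solve the 4×4 MNA system:
  V(n1)=-14.49+1.028j  V(n2)=-13.24+1.028j  V(n3)=-13.24+1.028j
  i(V1)=-2.133+0.000j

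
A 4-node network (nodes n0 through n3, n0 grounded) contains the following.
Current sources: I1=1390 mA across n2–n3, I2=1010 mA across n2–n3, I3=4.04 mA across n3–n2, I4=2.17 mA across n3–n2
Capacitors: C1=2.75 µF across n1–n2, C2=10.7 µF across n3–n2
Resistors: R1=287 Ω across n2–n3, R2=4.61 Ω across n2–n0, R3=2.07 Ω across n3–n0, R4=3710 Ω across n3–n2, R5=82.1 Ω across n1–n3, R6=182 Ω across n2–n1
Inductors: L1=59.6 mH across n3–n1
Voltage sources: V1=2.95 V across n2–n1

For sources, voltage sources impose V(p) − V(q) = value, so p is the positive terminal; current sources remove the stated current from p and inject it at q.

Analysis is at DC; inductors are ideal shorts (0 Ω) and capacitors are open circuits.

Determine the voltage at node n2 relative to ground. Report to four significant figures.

2.036 V

Element admittances at DC:
  I1: injects 1.39 A into n3 (from n2)
  Y(C1) = 0.000 S between n1,n2
  Y(R1) = 0.003484 S between n2,n3
  I2: injects 1.01 A into n3 (from n2)
  I3: injects 0.00404 A into n2 (from n3)
  Y(R2) = 0.2169 S between n2,n0
  Y(R3) = 0.4831 S between n3,n0
  L1: short n3↔n1 (DC inductor)
  Y(R4) = 0.0002695 S between n3,n2
  I4: injects 0.00217 A into n2 (from n3)
  Y(R5) = 0.01218 S between n1,n3
  Y(R6) = 0.005495 S between n2,n1
  Y(C2) = 0.000 S between n3,n2
  V1: constraint V(n2)−V(n1) = 2.95
Assemble and solve the 5×5 MNA system:
  V(n1)=-0.9141  V(n2)=2.036  V(n3)=-0.9141
  i(L1)=2.846  i(V1)=-2.863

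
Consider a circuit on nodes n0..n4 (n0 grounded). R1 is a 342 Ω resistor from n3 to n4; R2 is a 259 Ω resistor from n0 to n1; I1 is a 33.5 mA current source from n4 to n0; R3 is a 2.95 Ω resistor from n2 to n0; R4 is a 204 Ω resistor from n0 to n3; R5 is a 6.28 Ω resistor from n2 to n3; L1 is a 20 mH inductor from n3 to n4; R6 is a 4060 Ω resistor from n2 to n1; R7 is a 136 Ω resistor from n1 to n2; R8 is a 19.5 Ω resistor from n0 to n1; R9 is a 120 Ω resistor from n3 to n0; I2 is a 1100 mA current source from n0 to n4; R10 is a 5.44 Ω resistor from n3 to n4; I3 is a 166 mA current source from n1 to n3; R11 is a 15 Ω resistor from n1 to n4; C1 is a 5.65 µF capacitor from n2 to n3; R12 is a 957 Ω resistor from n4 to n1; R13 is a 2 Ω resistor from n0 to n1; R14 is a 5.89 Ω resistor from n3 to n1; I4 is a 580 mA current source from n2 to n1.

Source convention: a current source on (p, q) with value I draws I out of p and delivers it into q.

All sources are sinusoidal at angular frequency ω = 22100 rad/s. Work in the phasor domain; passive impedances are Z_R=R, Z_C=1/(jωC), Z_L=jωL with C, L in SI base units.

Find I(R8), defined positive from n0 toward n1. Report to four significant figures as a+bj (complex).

Element admittances at ω=22100 rad/s:
  Y(R1) = 0.002924+0.000j S between n3,n4
  Y(R2) = 0.003861+0.000j S between n0,n1
  I1: injects 0.0335 A into n0 (from n4)
  Y(R3) = 0.3390+0.000j S between n2,n0
  Y(R4) = 0.004902+0.000j S between n0,n3
  Y(R5) = 0.1592+0.000j S between n2,n3
  Y(L1) = 0.000-0.002262j S between n3,n4
  Y(R6) = 0.0002463+0.000j S between n2,n1
  Y(R7) = 0.007353+0.000j S between n1,n2
  Y(R8) = 0.05128+0.000j S between n0,n1
  Y(R9) = 0.008333+0.000j S between n3,n0
  I2: injects 1.1 A into n4 (from n0)
  Y(R10) = 0.1838+0.000j S between n3,n4
  I3: injects 0.166 A into n3 (from n1)
  Y(R11) = 0.06667+0.000j S between n1,n4
  Y(C1) = 0.000+0.1249j S between n2,n3
  Y(R12) = 0.001045+0.000j S between n4,n1
  Y(R13) = 0.5000+0.000j S between n0,n1
  Y(R14) = 0.1698+0.000j S between n3,n1
  I4: injects 0.58 A into n1 (from n2)
Assemble and solve the 4×4 MNA system:
  V(n1)=1.749-0.2412j  V(n2)=0.1636+0.4296j  V(n3)=3.048-0.8852j  V(n4)=6.891-0.6797j

-0.08967+0.01237j A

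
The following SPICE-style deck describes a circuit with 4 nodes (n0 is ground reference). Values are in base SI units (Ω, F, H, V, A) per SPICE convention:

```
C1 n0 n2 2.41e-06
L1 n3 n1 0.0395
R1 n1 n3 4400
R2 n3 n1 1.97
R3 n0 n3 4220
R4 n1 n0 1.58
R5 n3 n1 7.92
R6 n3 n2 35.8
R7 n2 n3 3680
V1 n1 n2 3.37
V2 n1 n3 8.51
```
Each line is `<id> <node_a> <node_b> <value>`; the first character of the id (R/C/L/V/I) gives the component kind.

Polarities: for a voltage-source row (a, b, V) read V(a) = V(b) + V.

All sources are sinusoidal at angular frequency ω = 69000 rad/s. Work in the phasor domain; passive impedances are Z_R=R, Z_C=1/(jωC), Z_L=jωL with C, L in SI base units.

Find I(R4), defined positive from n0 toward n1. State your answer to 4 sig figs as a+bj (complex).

Apply KCL at each of the 3 non-ground nodes and solve the resulting linear system.
Node n1: branches {L1, R1, R2, R4, R5, V1, V2} → V_1 = 0.2204+0.8272j
Node n2: branches {C1, R6, R7, V1} → V_2 = -3.150+0.8272j
Node n3: branches {L1, R1, R2, R3, R5, R6, R7, V2} → V_3 = -8.290+0.8272j
Source currents: i(V1)=0.007417-0.5237j, i(V2)=-5.543+0.003318j

-0.1395-0.5235j A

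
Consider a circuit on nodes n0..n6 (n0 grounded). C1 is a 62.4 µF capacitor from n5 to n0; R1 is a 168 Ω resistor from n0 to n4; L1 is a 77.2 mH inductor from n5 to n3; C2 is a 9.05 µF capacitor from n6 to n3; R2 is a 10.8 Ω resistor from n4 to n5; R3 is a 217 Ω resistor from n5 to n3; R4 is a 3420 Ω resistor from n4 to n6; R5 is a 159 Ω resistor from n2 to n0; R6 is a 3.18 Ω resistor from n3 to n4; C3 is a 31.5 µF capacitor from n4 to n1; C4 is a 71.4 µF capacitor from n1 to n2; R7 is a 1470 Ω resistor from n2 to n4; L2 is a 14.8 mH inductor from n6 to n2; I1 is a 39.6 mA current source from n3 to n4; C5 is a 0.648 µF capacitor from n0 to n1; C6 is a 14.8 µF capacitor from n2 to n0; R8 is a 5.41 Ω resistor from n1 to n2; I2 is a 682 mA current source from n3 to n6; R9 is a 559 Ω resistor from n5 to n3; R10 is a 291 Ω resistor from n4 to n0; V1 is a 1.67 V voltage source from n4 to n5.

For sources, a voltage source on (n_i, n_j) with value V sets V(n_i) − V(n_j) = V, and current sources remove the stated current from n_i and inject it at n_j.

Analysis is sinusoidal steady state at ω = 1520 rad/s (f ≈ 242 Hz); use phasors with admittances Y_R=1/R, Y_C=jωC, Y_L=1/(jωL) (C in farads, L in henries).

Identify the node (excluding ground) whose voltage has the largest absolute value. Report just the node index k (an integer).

Apply KCL at each of the 6 non-ground nodes and solve the resulting linear system.
Node n1: branches {C3, C4, C5, R8} → V_1 = 0.3701-7.992j
Node n2: branches {R5, C4, R7, L2, C6, R8} → V_2 = 2.321-9.423j
Node n3: branches {L1, C2, R3, R6, I1, I2, R9} → V_3 = -0.9982+2.805j
Node n4: branches {R1, R2, R4, R6, C3, R7, I1, R10, V1} → V_4 = 1.481+2.618j
Node n5: branches {C1, L1, R2, R3, R9, V1} → V_5 = -0.1886+2.618j
Node n6: branches {C2, R4, L2, I2} → V_6 = 3.853+7.292j
Source currents: i(V1)=-0.3994-0.02598j

2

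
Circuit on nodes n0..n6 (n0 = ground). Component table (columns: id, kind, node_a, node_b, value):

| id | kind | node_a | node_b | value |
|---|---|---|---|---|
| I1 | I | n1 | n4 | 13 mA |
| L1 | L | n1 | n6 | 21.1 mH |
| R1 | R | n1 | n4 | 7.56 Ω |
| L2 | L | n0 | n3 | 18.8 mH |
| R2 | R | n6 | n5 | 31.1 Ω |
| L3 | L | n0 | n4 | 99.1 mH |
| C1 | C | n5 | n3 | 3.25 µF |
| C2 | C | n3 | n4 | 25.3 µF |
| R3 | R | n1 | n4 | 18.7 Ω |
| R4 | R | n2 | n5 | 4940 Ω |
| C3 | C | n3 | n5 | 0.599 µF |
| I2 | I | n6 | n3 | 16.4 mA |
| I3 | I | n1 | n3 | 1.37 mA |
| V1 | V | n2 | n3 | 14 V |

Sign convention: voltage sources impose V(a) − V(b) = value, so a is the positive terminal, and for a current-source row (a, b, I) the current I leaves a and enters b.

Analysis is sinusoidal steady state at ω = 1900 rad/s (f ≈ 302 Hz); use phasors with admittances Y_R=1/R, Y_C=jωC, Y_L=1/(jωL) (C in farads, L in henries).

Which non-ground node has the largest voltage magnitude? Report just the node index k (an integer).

2

Element admittances at ω=1900 rad/s:
  I1: injects 0.013 A into n4 (from n1)
  Y(L1) = 0.000-0.02494j S between n1,n6
  Y(R1) = 0.1323+0.000j S between n1,n4
  Y(L2) = 0.000-0.02800j S between n0,n3
  Y(R2) = 0.03215+0.000j S between n6,n5
  Y(L3) = 0.000-0.005311j S between n0,n4
  Y(C1) = 0.000+0.006175j S between n5,n3
  Y(C2) = 0.000+0.04807j S between n3,n4
  Y(R3) = 0.05348+0.000j S between n1,n4
  Y(R4) = 0.0002024+0.000j S between n2,n5
  Y(C3) = 0.000+0.001138j S between n3,n5
  I2: injects 0.0164 A into n3 (from n6)
  I3: injects 0.00137 A into n3 (from n1)
  V1: constraint V(n2)−V(n3) = 14
Assemble and solve the 7×7 MNA system:
  V(n1)=-0.1388+0.3193j  V(n2)=14.00-0.05957j  V(n3)=-0.003576-0.05957j  V(n4)=0.01885+0.3140j  V(n5)=-0.1321-0.2485j  V(n6)=-0.1780-0.2789j
  i(V1)=-0.002860-3.824e-05j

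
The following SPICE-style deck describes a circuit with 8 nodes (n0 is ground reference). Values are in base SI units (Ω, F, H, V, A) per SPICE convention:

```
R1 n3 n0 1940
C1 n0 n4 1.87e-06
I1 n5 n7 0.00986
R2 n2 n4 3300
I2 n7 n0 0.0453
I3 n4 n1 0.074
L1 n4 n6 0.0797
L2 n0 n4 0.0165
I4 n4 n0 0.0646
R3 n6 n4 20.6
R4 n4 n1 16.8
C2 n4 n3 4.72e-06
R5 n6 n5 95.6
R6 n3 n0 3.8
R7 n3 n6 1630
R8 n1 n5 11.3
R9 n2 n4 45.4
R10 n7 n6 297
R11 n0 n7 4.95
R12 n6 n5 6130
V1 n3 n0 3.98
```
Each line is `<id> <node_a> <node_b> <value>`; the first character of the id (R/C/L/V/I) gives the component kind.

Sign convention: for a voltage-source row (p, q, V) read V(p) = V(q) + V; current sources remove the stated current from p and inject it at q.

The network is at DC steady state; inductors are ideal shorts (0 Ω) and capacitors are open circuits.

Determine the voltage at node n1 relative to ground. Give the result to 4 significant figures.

0.9448 V

Element admittances at DC:
  Y(R1) = 0.0005155 S between n3,n0
  Y(C1) = 0.000 S between n0,n4
  I1: injects 0.00986 A into n7 (from n5)
  Y(R2) = 0.0003030 S between n2,n4
  I2: injects 0.0453 A into n0 (from n7)
  I3: injects 0.074 A into n1 (from n4)
  L1: short n4↔n6 (DC inductor)
  L2: short n0↔n4 (DC inductor)
  I4: injects 0.0646 A into n0 (from n4)
  Y(R3) = 0.04854 S between n6,n4
  Y(R4) = 0.05952 S between n4,n1
  Y(C2) = 0.000 S between n4,n3
  Y(R5) = 0.01046 S between n6,n5
  Y(R6) = 0.2632 S between n3,n0
  Y(R7) = 0.0006135 S between n3,n6
  Y(R8) = 0.08850 S between n1,n5
  Y(R9) = 0.02203 S between n2,n4
  Y(R10) = 0.003367 S between n7,n6
  Y(R11) = 0.2020 S between n0,n7
  Y(R12) = 0.0001631 S between n6,n5
  V1: constraint V(n3)−V(n0) = 3.98
Assemble and solve the 10×10 MNA system:
  V(n1)=0.9448  V(n2)=0.000  V(n3)=3.980  V(n4)=0.000  V(n5)=0.7440  V(n6)=0.000  V(n7)=-0.1726
  i(L1)=-0.009765  i(L2)=0.07260  i(V1)=-1.052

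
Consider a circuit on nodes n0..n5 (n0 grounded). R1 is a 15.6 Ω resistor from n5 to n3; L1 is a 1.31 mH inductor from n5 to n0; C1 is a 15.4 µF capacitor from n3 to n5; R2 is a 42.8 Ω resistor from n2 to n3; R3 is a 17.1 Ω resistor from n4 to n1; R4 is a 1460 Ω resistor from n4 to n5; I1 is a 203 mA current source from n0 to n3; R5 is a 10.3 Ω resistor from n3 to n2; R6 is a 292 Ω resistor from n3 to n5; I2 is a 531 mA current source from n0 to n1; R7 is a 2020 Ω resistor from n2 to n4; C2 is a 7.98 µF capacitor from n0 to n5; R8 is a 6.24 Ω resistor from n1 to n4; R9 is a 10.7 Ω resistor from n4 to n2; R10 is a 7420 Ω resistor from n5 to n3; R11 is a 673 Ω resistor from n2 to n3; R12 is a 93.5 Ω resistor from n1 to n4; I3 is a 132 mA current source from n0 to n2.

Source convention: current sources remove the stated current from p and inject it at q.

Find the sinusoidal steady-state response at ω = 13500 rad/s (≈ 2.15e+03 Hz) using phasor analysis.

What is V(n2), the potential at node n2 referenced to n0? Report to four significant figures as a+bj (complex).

Apply KCL at each of the 5 non-ground nodes and solve the resulting linear system.
Node n1: branches {R3, I2, R8, R12} → V_1 = 14.47-20.60j
Node n2: branches {R2, R5, R7, R9, R11, I3} → V_2 = 6.594-20.63j
Node n3: branches {R1, C1, R2, I1, R5, R6, R10, R11} → V_3 = 1.225-20.65j
Node n4: branches {R3, R4, R7, R8, R9, R12} → V_4 = 12.16-20.60j
Node n5: branches {R1, L1, C1, R4, R6, C2, R10} → V_5 = 0.000-16.92j

6.594-20.63j V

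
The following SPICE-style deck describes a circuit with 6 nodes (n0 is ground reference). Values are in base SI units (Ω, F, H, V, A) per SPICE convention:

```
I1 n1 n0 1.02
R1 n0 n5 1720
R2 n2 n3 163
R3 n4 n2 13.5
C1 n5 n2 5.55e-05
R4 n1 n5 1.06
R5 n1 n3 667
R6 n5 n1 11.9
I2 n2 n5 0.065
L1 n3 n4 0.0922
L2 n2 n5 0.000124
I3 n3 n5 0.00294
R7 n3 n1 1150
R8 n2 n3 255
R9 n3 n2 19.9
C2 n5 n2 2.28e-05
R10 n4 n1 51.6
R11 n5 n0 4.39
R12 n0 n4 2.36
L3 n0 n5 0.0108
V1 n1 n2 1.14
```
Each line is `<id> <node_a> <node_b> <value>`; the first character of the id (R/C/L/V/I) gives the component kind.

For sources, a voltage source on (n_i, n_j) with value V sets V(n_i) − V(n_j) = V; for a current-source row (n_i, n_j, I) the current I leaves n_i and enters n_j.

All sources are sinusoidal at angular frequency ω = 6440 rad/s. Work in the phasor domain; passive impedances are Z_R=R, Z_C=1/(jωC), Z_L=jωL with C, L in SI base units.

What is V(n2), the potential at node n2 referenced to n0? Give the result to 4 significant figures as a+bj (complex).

-4.349-0.8086j V

MNA unknowns: 5 node voltages V₁..V_5 plus 1 source current (V1)
I1: z[1]−=1.02, z[0]+=1.02
R1: Y=0.0005814+0.000j on G[0,5]
R2: Y=0.006135+0.000j on G[2,3]
R3: Y=0.07407+0.000j on G[4,2]
C1: Y=0.000+0.3574j on G[5,2]
R4: Y=0.9434+0.000j on G[1,5]
R5: Y=0.001499+0.000j on G[1,3]
R6: Y=0.08403+0.000j on G[5,1]
I2: z[2]−=0.065, z[5]+=0.065
L1: Y=0.000-0.001684j on G[3,4]
L2: Y=0.000-1.252j on G[2,5]
I3: z[3]−=0.00294, z[5]+=0.00294
R7: Y=0.0008696+0.000j on G[3,1]
R8: Y=0.003922+0.000j on G[2,3]
R9: Y=0.05025+0.000j on G[3,2]
C2: Y=0.000+0.1468j on G[5,2]
R10: Y=0.01938+0.000j on G[4,1]
R11: Y=0.2278+0.000j on G[5,0]
R12: Y=0.4237+0.000j on G[0,4]
L3: Y=0.000-0.01438j on G[0,5]
V1: row V1−V2=1.14, i_V1 at 1,2
solve → V1=-3.209-0.8086j, V2=-4.349-0.8086j, V3=-4.332-0.9050j, V4=-0.7456-0.1344j, V5=-3.086+0.05512j
aux → i_V1=-0.8490+0.9003j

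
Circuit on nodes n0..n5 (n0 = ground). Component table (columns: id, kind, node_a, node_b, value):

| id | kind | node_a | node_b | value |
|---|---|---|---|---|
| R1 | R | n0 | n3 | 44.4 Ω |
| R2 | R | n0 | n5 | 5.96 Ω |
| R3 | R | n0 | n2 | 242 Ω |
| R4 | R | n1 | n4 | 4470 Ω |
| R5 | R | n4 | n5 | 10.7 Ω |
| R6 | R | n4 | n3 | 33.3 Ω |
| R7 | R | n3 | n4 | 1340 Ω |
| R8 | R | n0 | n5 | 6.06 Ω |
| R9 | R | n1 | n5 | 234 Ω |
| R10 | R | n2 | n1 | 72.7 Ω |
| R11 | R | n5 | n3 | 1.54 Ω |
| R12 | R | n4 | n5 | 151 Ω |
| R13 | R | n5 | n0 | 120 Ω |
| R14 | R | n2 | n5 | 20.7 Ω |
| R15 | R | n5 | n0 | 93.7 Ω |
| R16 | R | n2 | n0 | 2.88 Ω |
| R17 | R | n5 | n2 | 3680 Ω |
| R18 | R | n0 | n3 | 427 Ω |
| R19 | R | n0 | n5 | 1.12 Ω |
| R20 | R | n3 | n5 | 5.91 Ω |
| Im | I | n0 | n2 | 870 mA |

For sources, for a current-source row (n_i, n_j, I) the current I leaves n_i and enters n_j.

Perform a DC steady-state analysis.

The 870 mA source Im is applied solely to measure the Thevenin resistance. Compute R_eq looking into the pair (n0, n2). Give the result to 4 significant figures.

R_eq = 2.492 Ω

Element admittances at DC:
  Y(R1) = 0.02252 S between n0,n3
  Y(R2) = 0.1678 S between n0,n5
  Y(R3) = 0.004132 S between n0,n2
  Y(R4) = 0.0002237 S between n1,n4
  Y(R5) = 0.09346 S between n4,n5
  Y(R6) = 0.03003 S between n4,n3
  Y(R7) = 0.0007463 S between n3,n4
  Y(R8) = 0.1650 S between n0,n5
  Y(R9) = 0.004274 S between n1,n5
  Y(R10) = 0.01376 S between n2,n1
  Y(R11) = 0.6494 S between n5,n3
  Y(R12) = 0.006623 S between n4,n5
  Y(R13) = 0.008333 S between n5,n0
  Y(R14) = 0.04831 S between n2,n5
  Y(R15) = 0.01067 S between n5,n0
  Y(R16) = 0.3472 S between n2,n0
  Y(R17) = 0.0002717 S between n5,n2
  Y(R18) = 0.002342 S between n0,n3
  Y(R19) = 0.8929 S between n0,n5
  Y(R20) = 0.1692 S between n3,n5
  Im: injects 0.87 A into n2 (from n0)
Assemble and solve the 5×5 MNA system:
  V(n1)=1.655  V(n2)=2.168  V(n3)=0.08296  V(n4)=0.08743  V(n5)=0.08531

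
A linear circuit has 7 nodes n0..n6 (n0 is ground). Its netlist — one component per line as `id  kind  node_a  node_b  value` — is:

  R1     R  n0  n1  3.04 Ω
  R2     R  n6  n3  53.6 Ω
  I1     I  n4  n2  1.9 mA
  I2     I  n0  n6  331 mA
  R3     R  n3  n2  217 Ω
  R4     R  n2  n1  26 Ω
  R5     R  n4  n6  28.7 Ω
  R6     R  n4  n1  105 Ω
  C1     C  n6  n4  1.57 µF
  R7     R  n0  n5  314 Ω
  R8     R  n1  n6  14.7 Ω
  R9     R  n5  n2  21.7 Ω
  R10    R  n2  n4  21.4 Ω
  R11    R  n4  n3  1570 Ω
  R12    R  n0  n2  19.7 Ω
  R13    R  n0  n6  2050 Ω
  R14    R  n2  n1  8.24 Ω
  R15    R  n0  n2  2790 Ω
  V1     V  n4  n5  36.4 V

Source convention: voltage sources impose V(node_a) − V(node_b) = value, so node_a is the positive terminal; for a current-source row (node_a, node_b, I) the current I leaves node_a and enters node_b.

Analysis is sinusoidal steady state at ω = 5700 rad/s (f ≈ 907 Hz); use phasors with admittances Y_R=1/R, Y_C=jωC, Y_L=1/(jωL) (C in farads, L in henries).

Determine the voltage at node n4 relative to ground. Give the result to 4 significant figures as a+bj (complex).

MNA unknowns: 6 node voltages V₁..V_6 plus 1 source current (V1)
R1: Y=0.3289+0.000j on G[0,1]
R2: Y=0.01866+0.000j on G[6,3]
I1: z[4]−=0.0019, z[2]+=0.0019
I2: z[0]−=0.331, z[6]+=0.331
R3: Y=0.004608+0.000j on G[3,2]
R4: Y=0.03846+0.000j on G[2,1]
R5: Y=0.03484+0.000j on G[4,6]
R6: Y=0.009524+0.000j on G[4,1]
C1: Y=0.000+0.008949j on G[6,4]
R7: Y=0.003185+0.000j on G[0,5]
R8: Y=0.06803+0.000j on G[1,6]
R9: Y=0.04608+0.000j on G[5,2]
R10: Y=0.04673+0.000j on G[2,4]
R11: Y=0.0006369+0.000j on G[4,3]
R12: Y=0.05076+0.000j on G[0,2]
R13: Y=0.0004878+0.000j on G[0,6]
R14: Y=0.1214+0.000j on G[2,1]
R15: Y=0.0003584+0.000j on G[0,2]
V1: row V4−V5=36.4, i_V1 at 4,5
solve → V1=1.238+0.01661j, V2=-0.2317-0.08950j, V3=7.205+0.2829j, V4=14.79-0.3400j, V5=-21.61-0.3400j, V6=8.783+0.3962j
aux → i_V1=-1.054-0.01263j

14.79-0.3400j V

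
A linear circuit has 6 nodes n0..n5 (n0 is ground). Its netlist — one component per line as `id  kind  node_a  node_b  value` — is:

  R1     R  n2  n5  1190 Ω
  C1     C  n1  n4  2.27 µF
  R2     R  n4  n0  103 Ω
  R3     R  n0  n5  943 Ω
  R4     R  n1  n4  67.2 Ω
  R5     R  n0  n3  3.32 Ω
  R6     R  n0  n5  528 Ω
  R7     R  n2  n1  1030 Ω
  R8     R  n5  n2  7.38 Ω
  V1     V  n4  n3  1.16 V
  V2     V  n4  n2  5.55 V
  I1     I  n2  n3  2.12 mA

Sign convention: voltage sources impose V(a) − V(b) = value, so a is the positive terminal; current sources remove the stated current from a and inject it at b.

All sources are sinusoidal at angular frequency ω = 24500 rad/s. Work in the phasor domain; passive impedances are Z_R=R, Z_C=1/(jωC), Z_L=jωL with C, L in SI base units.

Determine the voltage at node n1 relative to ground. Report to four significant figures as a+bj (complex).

Apply KCL at each of the 5 non-ground nodes and solve the resulting linear system.
Node n1: branches {C1, R4, R7} → V_1 = 1.139+0.08961j
Node n2: branches {R1, R7, R8, V2, I1} → V_2 = -4.385+0.000j
Node n3: branches {R5, V1, I1} → V_3 = 0.004565+0.000j
Node n4: branches {C1, R2, R4, V1, V2} → V_4 = 1.165+0.000j
Node n5: branches {R1, R3, R6, R8} → V_5 = -4.292+0.000j
Source currents: i(V1)=-0.0007450+0.000j, i(V2)=-0.01593-8.700e-05j

1.139+0.08961j V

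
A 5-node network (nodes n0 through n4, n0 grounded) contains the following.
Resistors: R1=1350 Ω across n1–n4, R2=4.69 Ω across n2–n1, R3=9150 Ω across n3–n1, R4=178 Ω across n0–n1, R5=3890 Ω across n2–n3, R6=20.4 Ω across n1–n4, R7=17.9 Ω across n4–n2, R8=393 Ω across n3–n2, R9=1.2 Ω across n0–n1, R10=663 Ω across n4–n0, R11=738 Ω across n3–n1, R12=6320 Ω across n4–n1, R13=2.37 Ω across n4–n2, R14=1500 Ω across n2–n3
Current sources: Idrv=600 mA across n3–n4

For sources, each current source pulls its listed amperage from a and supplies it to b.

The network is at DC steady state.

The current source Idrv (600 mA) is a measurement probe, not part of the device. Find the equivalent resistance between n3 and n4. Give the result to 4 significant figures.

R_eq = 204.8 Ω

Element admittances at DC:
  Y(R1) = 0.0007407 S between n1,n4
  Y(R2) = 0.2132 S between n2,n1
  Y(R3) = 0.0001093 S between n3,n1
  Y(R4) = 0.005618 S between n0,n1
  Y(R5) = 0.0002571 S between n2,n3
  Y(R6) = 0.04902 S between n1,n4
  Y(R7) = 0.05587 S between n4,n2
  Y(R8) = 0.002545 S between n3,n2
  Y(R9) = 0.8333 S between n0,n1
  Y(R10) = 0.001508 S between n4,n0
  Y(R11) = 0.001355 S between n3,n1
  Y(R12) = 0.0001582 S between n4,n1
  Y(R13) = 0.4219 S between n4,n2
  Y(R14) = 0.0006667 S between n2,n3
  Idrv: injects 0.6 A into n4 (from n3)
Assemble and solve the 4×4 MNA system:
  V(n1)=-0.002779  V(n2)=0.4569  V(n3)=-121.3  V(n4)=1.546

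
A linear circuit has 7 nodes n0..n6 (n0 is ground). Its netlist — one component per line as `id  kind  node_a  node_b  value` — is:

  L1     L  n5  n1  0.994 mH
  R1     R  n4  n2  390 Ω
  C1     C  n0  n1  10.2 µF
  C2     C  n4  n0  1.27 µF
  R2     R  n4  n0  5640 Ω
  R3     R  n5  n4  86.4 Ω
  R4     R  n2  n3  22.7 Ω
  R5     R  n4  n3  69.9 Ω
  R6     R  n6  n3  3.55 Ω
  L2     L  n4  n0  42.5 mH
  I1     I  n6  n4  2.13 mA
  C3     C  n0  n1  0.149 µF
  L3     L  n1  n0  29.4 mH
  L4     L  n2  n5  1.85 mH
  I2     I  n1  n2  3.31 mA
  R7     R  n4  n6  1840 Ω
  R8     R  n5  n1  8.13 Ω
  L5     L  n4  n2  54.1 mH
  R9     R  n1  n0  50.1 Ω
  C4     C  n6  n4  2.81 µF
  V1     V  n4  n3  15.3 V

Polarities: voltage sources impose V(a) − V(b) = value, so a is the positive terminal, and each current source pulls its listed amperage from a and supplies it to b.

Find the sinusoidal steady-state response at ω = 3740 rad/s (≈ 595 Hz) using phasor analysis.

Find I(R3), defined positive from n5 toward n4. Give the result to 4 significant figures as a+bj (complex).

-0.1312-0.006328j A

Element admittances at ω=3740 rad/s:
  Y(L1) = 0.000-0.2690j S between n5,n1
  Y(R1) = 0.002564+0.000j S between n4,n2
  Y(C1) = 0.000+0.03815j S between n0,n1
  Y(C2) = 0.000+0.004750j S between n4,n0
  Y(R2) = 0.0001773+0.000j S between n4,n0
  Y(R3) = 0.01157+0.000j S between n5,n4
  Y(R4) = 0.04405+0.000j S between n2,n3
  Y(R5) = 0.01431+0.000j S between n4,n3
  Y(R6) = 0.2817+0.000j S between n6,n3
  Y(L2) = 0.000-0.006291j S between n4,n0
  I1: injects 0.00213 A into n4 (from n6)
  Y(C3) = 0.000+0.0005573j S between n0,n1
  Y(L3) = 0.000-0.009095j S between n1,n0
  Y(L4) = 0.000-0.1445j S between n2,n5
  I2: injects 0.00331 A into n2 (from n1)
  Y(R7) = 0.0005435+0.000j S between n4,n6
  Y(R8) = 0.1230+0.000j S between n5,n1
  Y(L5) = 0.000-0.004942j S between n4,n2
  Y(R9) = 0.01996+0.000j S between n1,n0
  Y(C4) = 0.000+0.01051j S between n6,n4
  V1: constraint V(n4)−V(n3) = 15.3
Assemble and solve the 7×7 MNA system:
  V(n1)=0.3580+0.3595j  V(n2)=0.2239-0.5252j  V(n3)=-3.661+0.9306j  V(n4)=11.64+0.9306j  V(n5)=0.3031+0.3839j  V(n6)=-3.618+1.499j
  i(V1)=-0.4022-0.09590j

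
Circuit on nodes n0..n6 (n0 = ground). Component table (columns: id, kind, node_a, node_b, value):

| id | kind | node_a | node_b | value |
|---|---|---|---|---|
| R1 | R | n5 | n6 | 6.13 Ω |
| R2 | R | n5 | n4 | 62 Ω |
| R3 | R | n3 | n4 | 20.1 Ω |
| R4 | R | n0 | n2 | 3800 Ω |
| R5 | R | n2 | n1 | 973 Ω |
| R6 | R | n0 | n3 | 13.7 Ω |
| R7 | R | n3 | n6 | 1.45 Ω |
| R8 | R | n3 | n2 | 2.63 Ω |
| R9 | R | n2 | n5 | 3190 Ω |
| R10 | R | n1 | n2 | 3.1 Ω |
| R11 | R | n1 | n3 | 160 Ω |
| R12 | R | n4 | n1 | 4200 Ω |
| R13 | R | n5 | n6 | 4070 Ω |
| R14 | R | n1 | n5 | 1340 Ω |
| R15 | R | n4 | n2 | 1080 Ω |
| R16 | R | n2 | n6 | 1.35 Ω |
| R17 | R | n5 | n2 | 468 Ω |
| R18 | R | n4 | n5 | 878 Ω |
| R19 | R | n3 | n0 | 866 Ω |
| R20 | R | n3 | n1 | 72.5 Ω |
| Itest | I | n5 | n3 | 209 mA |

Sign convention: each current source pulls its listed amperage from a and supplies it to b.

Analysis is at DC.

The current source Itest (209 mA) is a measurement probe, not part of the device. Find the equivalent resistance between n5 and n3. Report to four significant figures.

MNA unknowns: 6 node voltages V₁..V_6
R1: Y=0.1631 on G[5,6]
R2: Y=0.01613 on G[5,4]
R3: Y=0.04975 on G[3,4]
R4: Y=0.0002632 on G[0,2]
R5: Y=0.001028 on G[2,1]
R6: Y=0.07299 on G[0,3]
R7: Y=0.6897 on G[3,6]
R8: Y=0.3802 on G[3,2]
R9: Y=0.0003135 on G[2,5]
R10: Y=0.3226 on G[1,2]
R11: Y=0.006250 on G[1,3]
R12: Y=0.0002381 on G[4,1]
R13: Y=0.0002457 on G[5,6]
R14: Y=0.0007463 on G[1,5]
R15: Y=0.0009259 on G[4,2]
R16: Y=0.7407 on G[2,6]
R17: Y=0.002137 on G[5,2]
R18: Y=0.001139 on G[4,5]
R19: Y=0.001155 on G[3,0]
R20: Y=0.01379 on G[3,1]
Itest: z[5]−=0.209, z[3]+=0.209
solve → V1=-0.1284, V2=-0.1334, V3=0.0004736, V4=-0.3436, V5=-1.349, V6=-0.2001

R_eq = 6.458 Ω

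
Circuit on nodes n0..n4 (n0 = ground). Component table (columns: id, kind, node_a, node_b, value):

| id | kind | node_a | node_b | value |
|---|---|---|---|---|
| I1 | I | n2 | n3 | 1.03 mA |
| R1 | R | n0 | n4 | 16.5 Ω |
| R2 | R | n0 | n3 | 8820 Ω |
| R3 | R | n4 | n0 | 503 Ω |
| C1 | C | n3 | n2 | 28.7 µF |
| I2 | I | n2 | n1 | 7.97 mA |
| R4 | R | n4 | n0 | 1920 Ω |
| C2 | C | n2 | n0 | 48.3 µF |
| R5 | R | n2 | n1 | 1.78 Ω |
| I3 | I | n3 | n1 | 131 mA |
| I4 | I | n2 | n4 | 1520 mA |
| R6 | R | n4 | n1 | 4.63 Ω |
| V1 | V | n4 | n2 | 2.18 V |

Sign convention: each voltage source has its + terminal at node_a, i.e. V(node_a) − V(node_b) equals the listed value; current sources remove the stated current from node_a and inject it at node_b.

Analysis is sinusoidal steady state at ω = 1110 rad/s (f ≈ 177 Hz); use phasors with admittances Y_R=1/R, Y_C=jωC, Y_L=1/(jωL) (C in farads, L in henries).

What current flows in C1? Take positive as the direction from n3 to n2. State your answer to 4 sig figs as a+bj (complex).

-0.1298-0.0005833j A

Element admittances at ω=1110 rad/s:
  I1: injects 0.00103 A into n3 (from n2)
  Y(R1) = 0.06061+0.000j S between n0,n4
  Y(R2) = 0.0001134+0.000j S between n0,n3
  Y(R3) = 0.001988+0.000j S between n4,n0
  Y(C1) = 0.000+0.03186j S between n3,n2
  I2: injects 0.00797 A into n1 (from n2)
  Y(R4) = 0.0005208+0.000j S between n4,n0
  Y(C2) = 0.000+0.05361j S between n2,n0
  Y(R5) = 0.5618+0.000j S between n2,n1
  I3: injects 0.131 A into n1 (from n3)
  I4: injects 1.52 A into n4 (from n2)
  Y(R6) = 0.2160+0.000j S between n4,n1
  V1: constraint V(n4)−V(n2) = 2.18
Assemble and solve the 5×5 MNA system:
  V(n1)=-0.4855+1.069j  V(n2)=-1.270+1.069j  V(n3)=-1.288+5.144j  V(n4)=0.9105+1.069j
  i(V1)=1.161-0.06748j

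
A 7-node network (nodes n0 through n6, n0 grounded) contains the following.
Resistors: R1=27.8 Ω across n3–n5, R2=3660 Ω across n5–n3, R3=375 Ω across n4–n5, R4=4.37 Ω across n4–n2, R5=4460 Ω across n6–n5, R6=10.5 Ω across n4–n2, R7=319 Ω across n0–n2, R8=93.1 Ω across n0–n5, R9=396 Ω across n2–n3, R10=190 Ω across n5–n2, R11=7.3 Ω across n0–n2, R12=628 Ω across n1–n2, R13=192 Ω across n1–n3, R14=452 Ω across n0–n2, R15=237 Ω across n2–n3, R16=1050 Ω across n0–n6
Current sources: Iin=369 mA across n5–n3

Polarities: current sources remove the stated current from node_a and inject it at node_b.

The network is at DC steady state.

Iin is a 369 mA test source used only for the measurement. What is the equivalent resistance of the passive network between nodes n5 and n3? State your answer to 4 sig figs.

R_eq = 23.94 Ω

Apply KCL at each of the 6 non-ground nodes and solve the resulting linear system.
Node n1: branches {R12, R13} → V_1 = 4.887
Node n2: branches {R4, R6, R7, R9, R10, R11, R12, R14, R15} → V_2 = 0.1927
Node n3: branches {R1, R2, R9, R13, R15, Iin} → V_3 = 6.322
Node n4: branches {R3, R4, R6} → V_4 = 0.1707
Node n5: branches {R1, R2, R3, R5, R8, R10, Iin} → V_5 = -2.512
Node n6: branches {R5, R16} → V_6 = -0.4786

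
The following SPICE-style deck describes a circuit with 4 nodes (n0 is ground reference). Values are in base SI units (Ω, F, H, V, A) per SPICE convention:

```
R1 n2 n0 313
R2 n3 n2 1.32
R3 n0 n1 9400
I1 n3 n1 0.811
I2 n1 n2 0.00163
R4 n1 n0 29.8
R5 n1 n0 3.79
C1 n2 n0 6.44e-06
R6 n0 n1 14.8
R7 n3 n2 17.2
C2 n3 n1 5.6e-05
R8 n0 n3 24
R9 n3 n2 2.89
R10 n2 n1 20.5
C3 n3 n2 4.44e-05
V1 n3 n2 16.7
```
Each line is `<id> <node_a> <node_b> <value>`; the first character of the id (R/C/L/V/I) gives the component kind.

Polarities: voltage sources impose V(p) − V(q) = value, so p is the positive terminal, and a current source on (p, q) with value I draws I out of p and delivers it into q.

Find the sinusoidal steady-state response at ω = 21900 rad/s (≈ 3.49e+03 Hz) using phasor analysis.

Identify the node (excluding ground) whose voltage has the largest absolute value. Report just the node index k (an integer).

Apply KCL at each of the 3 non-ground nodes and solve the resulting linear system.
Node n1: branches {R3, I1, I2, R4, R5, R6, C2, R10} → V_1 = 1.484+4.782j
Node n2: branches {R1, R2, I2, C1, R7, R9, R10, C3, V1} → V_2 = -13.78+4.393j
Node n3: branches {R2, I1, R7, C2, R8, R9, C3, V1} → V_3 = 2.923+4.393j
Source currents: i(V1)=-20.81-18.19j

2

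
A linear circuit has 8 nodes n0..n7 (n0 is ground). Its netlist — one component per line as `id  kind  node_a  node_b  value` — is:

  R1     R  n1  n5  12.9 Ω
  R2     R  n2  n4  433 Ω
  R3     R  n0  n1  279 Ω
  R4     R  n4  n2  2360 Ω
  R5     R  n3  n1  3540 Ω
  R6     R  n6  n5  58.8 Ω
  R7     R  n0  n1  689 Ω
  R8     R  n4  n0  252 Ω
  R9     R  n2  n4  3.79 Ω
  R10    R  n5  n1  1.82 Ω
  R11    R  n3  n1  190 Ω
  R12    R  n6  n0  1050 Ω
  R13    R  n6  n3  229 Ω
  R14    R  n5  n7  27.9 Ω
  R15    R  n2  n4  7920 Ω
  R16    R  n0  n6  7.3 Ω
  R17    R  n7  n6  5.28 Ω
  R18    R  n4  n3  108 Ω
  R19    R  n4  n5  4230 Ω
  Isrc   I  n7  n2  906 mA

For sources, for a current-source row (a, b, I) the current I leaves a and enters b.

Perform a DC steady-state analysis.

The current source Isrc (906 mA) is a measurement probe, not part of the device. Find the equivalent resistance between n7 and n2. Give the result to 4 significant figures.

MNA unknowns: 7 node voltages V₁..V_7
R1: Y=0.07752 on G[1,5]
R2: Y=0.002309 on G[2,4]
R3: Y=0.003584 on G[0,1]
R4: Y=0.0004237 on G[4,2]
R5: Y=0.0002825 on G[3,1]
R6: Y=0.01701 on G[6,5]
R7: Y=0.001451 on G[0,1]
R8: Y=0.003968 on G[4,0]
R9: Y=0.2639 on G[2,4]
R10: Y=0.5495 on G[5,1]
R11: Y=0.005263 on G[3,1]
R12: Y=0.0009524 on G[6,0]
R13: Y=0.004367 on G[6,3]
R14: Y=0.03584 on G[5,7]
R15: Y=0.0001263 on G[2,4]
R16: Y=0.1370 on G[0,6]
R17: Y=0.1894 on G[7,6]
R18: Y=0.009259 on G[4,3]
R19: Y=0.0002364 on G[4,5]
Isrc: z[7]−=0.906, z[2]+=0.906
solve → V1=0.4827, V2=103.6, V3=47.88, V4=100.2, V5=0.06731, V6=-2.901, V7=-6.451

R_eq = 121.5 Ω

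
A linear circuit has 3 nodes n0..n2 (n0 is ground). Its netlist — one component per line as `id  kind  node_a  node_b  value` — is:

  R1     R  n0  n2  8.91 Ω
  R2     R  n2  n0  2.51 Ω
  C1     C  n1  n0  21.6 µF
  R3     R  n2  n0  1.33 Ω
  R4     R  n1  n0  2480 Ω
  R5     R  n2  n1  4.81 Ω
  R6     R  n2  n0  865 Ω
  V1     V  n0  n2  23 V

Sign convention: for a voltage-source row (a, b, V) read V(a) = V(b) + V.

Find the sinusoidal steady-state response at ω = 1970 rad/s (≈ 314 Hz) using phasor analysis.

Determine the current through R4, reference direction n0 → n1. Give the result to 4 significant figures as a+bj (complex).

0.008885-0.001815j A

MNA unknowns: 2 node voltages V₁..V_2 plus 1 source current (V1)
R1: Y=0.1122+0.000j on G[0,2]
R2: Y=0.3984+0.000j on G[2,0]
C1: Y=0.000+0.04255j on G[1,0]
R3: Y=0.7519+0.000j on G[2,0]
R4: Y=0.0004032+0.000j on G[1,0]
R5: Y=0.2079+0.000j on G[2,1]
R6: Y=0.001156+0.000j on G[2,0]
V1: row V0−V2=23, i_V1 at 0,2
solve → V1=-22.04+4.501j, V2=-23.00+0.000j
aux → i_V1=-29.26-0.9359j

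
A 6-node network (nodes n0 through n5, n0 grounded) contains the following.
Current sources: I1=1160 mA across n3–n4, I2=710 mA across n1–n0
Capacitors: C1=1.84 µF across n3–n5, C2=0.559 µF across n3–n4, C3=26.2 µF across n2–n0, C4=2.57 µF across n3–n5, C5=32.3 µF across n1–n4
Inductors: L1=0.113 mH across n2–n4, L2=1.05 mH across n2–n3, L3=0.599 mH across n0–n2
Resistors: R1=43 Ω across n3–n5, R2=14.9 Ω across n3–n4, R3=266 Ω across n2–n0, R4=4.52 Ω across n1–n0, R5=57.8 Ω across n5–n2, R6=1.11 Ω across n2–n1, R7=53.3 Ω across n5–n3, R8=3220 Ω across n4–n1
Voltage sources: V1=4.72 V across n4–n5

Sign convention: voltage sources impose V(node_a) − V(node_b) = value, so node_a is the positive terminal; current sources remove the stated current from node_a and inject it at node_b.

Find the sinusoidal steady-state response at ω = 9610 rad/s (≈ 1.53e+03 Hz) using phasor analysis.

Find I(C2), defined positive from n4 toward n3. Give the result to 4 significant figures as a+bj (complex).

-0.02884+0.05656j A

MNA unknowns: 5 node voltages V₁..V_5 plus 1 source current (V1)
I1: z[3]−=1.16, z[4]+=1.16
C1: Y=0.000+0.01768j on G[3,5]
L1: Y=0.000-0.9209j on G[2,4]
R1: Y=0.02326+0.000j on G[3,5]
L2: Y=0.000-0.09910j on G[2,3]
R2: Y=0.06711+0.000j on G[3,4]
R3: Y=0.003759+0.000j on G[2,0]
R4: Y=0.2212+0.000j on G[1,0]
C2: Y=0.000+0.005372j on G[3,4]
R5: Y=0.01730+0.000j on G[5,2]
C3: Y=0.000+0.2518j on G[2,0]
R6: Y=0.9009+0.000j on G[2,1]
R7: Y=0.01876+0.000j on G[5,3]
C4: Y=0.000+0.02470j on G[3,5]
I2: z[1]−=0.71, z[0]+=0.71
R8: Y=0.0003106+0.000j on G[4,1]
L3: Y=0.000-0.1737j on G[0,2]
C5: Y=0.000+0.3104j on G[1,4]
V1: row V4−V5=4.72, i_V1 at 4,5
solve → V1=-2.947+0.9691j, V2=-2.776+0.6102j, V3=-11.74-4.090j, V4=-1.214+1.279j, V5=-5.934+1.279j
aux → i_V1=-0.03814+0.4833j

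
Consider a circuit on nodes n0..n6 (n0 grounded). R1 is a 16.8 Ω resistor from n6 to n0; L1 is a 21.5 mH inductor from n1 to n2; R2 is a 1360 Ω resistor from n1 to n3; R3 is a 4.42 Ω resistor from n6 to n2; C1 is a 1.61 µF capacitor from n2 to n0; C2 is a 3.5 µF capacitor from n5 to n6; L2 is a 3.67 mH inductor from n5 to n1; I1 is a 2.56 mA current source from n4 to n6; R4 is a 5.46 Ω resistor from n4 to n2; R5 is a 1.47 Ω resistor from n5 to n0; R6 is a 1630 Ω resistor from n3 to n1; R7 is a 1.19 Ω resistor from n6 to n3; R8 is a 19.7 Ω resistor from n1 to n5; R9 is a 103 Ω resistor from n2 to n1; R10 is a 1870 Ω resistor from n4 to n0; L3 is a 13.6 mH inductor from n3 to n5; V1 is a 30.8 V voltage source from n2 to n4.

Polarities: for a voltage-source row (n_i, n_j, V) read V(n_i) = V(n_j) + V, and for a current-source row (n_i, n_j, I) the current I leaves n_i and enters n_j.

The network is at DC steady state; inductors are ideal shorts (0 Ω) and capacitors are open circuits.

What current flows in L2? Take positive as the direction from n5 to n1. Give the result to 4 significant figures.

MNA unknowns: 6 node voltages V₁..V_6 plus 4 source currents (L1, L2, L3, V1)
R1: Y=0.05952 on G[6,0]
L1: row V1−V2=0, i_L1 at 1,2
R2: Y=0.0007353 on G[1,3]
R3: Y=0.2262 on G[6,2]
C1: Y=0.000 on G[2,0]
C2: Y=0.000 on G[5,6]
L2: row V5−V1=0, i_L2 at 5,1
I1: z[4]−=0.00256, z[6]+=0.00256
R4: Y=0.1832 on G[4,2]
R5: Y=0.6803 on G[5,0]
R6: Y=0.0006135 on G[3,1]
R7: Y=0.8403 on G[6,3]
R8: Y=0.05076 on G[1,5]
R9: Y=0.009709 on G[2,1]
R10: Y=0.0005348 on G[4,0]
L3: row V3−V5=0, i_L3 at 3,5
V1: row V2−V4=30.8, i_V1 at 2,4
solve → V1=0.02216, V2=0.02216, V3=0.02216, V4=-30.78, V5=0.02216, V6=0.02326
aux → i_L1=-0.01415, i_L2=-0.01415, i_L3=0.0009261, i_V1=-5.655

-0.01415 A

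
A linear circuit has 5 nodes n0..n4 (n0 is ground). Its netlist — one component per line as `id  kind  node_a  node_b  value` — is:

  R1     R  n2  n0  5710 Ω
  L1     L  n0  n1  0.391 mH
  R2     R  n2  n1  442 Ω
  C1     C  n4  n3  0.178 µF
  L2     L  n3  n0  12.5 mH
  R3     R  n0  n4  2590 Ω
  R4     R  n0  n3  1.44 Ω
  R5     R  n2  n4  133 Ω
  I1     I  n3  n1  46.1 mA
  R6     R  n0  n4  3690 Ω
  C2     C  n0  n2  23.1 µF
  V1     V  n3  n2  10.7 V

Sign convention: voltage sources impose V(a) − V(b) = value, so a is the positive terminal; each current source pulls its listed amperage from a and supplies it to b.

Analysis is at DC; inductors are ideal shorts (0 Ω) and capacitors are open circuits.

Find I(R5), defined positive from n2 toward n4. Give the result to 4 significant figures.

Element admittances at DC:
  Y(R1) = 0.0001751 S between n2,n0
  L1: short n0↔n1 (DC inductor)
  Y(R2) = 0.002262 S between n2,n1
  Y(C1) = 0.000 S between n4,n3
  L2: short n3↔n0 (DC inductor)
  Y(R3) = 0.0003861 S between n0,n4
  Y(R4) = 0.6944 S between n0,n3
  Y(R5) = 0.007519 S between n2,n4
  I1: injects 0.0461 A into n1 (from n3)
  Y(R6) = 0.0002710 S between n0,n4
  Y(C2) = 0.000 S between n0,n2
  V1: constraint V(n3)−V(n2) = 10.7
Assemble and solve the 7×7 MNA system:
  V(n1)=0.000  V(n2)=-10.70  V(n3)=0.000  V(n4)=-9.840
  i(L1)=-0.02189  i(L2)=-0.01355  i(V1)=-0.03255

-0.006466 A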